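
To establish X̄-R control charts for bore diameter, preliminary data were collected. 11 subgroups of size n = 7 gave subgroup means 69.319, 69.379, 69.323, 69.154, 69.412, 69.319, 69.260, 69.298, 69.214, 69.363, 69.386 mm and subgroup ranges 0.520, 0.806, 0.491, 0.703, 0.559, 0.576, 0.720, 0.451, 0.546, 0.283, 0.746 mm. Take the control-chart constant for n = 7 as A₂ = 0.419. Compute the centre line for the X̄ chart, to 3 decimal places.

69.312

X̄̄ = (69.319 + 69.379 + 69.323 + 69.154 + 69.412 + 69.319 + 69.260 + 69.298 + 69.214 + 69.363 + 69.386) / 11 = 762.4270 / 11 = 69.3115
CL = X̄̄ = 69.3115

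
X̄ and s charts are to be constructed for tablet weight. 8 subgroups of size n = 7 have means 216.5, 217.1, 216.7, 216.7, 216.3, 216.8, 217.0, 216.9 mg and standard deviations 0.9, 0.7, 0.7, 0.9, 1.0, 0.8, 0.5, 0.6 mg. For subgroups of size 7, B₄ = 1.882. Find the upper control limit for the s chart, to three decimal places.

1.435

s̄ = (0.9 + 0.7 + 0.7 + 0.9 + 1.0 + 0.8 + 0.5 + 0.6) / 8 = 0.7625
UCL_s = B₄·s̄ = 1.882 × 0.7625 = 1.4350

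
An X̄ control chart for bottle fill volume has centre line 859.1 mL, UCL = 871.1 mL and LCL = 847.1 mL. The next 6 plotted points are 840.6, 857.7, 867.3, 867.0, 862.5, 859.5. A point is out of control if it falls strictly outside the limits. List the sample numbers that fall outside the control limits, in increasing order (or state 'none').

1

Compare each point to [847.1, 871.1]: sample 1 = 840.6 < LCL.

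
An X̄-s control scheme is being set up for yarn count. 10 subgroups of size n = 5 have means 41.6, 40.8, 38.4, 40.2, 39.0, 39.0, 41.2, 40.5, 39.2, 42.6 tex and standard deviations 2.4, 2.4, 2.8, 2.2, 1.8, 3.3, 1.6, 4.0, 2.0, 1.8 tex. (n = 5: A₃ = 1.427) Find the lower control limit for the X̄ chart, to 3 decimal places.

X̄̄ = (41.6 + 40.8 + 38.4 + 40.2 + 39.0 + 39.0 + 41.2 + 40.5 + 39.2 + 42.6) / 10 = 40.2500
s̄ = (2.4 + 2.4 + 2.8 + 2.2 + 1.8 + 3.3 + 1.6 + 4.0 + 2.0 + 1.8) / 10 = 2.4300
LCL = X̄̄ − A₃·s̄ = 40.2500 − 1.427 × 2.4300 = 36.7824

36.782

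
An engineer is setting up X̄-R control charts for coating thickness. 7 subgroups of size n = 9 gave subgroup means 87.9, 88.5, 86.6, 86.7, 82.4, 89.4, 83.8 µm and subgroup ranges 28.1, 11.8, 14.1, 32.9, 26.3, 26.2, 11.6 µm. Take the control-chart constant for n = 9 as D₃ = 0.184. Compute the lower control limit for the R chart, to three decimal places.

R̄ = (28.1 + 11.8 + 14.1 + 32.9 + 26.3 + 26.2 + 11.6) / 7 = 151.0000 / 7 = 21.5714
LCL_R = D₃·R̄ = 0.184 × 21.5714 = 3.9691

3.969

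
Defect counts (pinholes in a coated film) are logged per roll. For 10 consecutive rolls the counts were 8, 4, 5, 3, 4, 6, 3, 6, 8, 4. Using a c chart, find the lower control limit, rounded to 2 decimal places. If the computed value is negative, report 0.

0.00

c̄ = (8 + 4 + 5 + 3 + 4 + 6 + 3 + 6 + 8 + 4) / 10 = 51 / 10 = 5.1000
LCL = c̄ − 3√c̄ = 5.1000 − 3 × 2.2583 = -1.6750 → 0 (cannot be negative)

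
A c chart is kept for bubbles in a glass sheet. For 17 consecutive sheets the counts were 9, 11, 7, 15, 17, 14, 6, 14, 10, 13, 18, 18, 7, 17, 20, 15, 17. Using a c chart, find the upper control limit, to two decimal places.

c̄ = (9 + 11 + 7 + 15 + 17 + 14 + 6 + 14 + 10 + 13 + 18 + 18 + 7 + 17 + 20 + 15 + 17) / 17 = 228 / 17 = 13.4118
UCL = c̄ + 3√c̄ = 13.4118 + 3 × √13.4118 = 13.4118 + 3 × 3.6622 = 24.3984

24.40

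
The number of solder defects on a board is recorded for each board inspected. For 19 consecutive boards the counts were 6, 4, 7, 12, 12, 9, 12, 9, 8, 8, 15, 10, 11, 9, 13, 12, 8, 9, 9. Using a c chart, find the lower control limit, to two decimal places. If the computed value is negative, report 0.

c̄ = (6 + 4 + 7 + 12 + 12 + 9 + 12 + 9 + 8 + 8 + 15 + 10 + 11 + 9 + 13 + 12 + 8 + 9 + 9) / 19 = 183 / 19 = 9.6316
LCL = c̄ − 3√c̄ = 9.6316 − 3 × 3.1035 = 0.3211

0.32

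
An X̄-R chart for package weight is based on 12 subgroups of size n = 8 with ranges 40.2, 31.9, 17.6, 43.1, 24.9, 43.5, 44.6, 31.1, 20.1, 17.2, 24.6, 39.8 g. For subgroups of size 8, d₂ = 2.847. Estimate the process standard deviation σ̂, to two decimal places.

R̄ = (40.2 + 31.9 + 17.6 + 43.1 + 24.9 + 43.5 + 44.6 + 31.1 + 20.1 + 17.2 + 24.6 + 39.8) / 12 = 31.5500
σ̂ = R̄ / d₂ = 31.5500 / 2.847 = 11.0818

11.08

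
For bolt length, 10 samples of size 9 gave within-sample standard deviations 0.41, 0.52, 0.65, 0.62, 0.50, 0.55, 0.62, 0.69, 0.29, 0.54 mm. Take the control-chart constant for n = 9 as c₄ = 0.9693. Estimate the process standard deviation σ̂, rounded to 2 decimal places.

0.56

s̄ = (0.41 + 0.52 + 0.65 + 0.62 + 0.50 + 0.55 + 0.62 + 0.69 + 0.29 + 0.54) / 10 = 0.5390
σ̂ = s̄ / c₄ = 0.5390 / 0.9693 = 0.5561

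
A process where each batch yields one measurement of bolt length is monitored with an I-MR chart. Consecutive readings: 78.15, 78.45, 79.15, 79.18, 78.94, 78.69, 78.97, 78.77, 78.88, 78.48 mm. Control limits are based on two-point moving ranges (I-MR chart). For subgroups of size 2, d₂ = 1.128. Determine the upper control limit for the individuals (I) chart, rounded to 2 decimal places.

X̄ = (78.15 + 78.45 + 79.15 + 79.18 + 78.94 + 78.69 + 78.97 + 78.77 + 78.88 + 78.48) / 10 = 78.7660
Moving ranges: 0.30, 0.70, 0.03, 0.24, 0.25, 0.28, 0.20, 0.11, 0.40; M̄R̄ = 2.5100 / 9 = 0.2789
UCL = X̄ + 3·M̄R̄/d₂ = 78.7660 + 3 × 0.2789 / 1.128 = 79.5077

79.51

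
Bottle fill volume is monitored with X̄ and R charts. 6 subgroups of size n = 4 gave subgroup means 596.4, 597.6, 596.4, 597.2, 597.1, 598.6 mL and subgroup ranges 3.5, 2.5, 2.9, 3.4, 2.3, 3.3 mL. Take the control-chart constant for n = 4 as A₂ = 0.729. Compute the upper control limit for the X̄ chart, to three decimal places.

X̄̄ = (596.4 + 597.6 + 596.4 + 597.2 + 597.1 + 598.6) / 6 = 3583.3000 / 6 = 597.2167
R̄ = (3.5 + 2.5 + 2.9 + 3.4 + 2.3 + 3.3) / 6 = 17.9000 / 6 = 2.9833
UCL = X̄̄ + A₂·R̄ = 597.2167 + 0.729 × 2.9833 = 599.3915

599.392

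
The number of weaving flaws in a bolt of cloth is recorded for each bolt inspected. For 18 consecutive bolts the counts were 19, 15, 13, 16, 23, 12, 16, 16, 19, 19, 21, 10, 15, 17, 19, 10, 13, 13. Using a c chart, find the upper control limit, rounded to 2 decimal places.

c̄ = (19 + 15 + 13 + 16 + 23 + 12 + 16 + 16 + 19 + 19 + 21 + 10 + 15 + 17 + 19 + 10 + 13 + 13) / 18 = 286 / 18 = 15.8889
UCL = c̄ + 3√c̄ = 15.8889 + 3 × √15.8889 = 15.8889 + 3 × 3.9861 = 27.8471

27.85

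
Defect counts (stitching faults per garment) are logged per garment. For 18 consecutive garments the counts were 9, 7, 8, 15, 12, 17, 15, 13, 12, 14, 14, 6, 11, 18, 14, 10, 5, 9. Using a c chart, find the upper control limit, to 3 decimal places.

21.834

c̄ = (9 + 7 + 8 + 15 + 12 + 17 + 15 + 13 + 12 + 14 + 14 + 6 + 11 + 18 + 14 + 10 + 5 + 9) / 18 = 209 / 18 = 11.6111
UCL = c̄ + 3√c̄ = 11.6111 + 3 × √11.6111 = 11.6111 + 3 × 3.4075 = 21.8336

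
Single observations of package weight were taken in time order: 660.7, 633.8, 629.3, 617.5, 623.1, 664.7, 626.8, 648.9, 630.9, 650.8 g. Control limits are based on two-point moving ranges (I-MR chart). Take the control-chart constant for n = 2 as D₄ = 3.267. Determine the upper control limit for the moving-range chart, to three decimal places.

68.353

Moving ranges: 26.9, 4.5, 11.8, 5.6, 41.6, 37.9, 22.1, 18.0, 19.9; M̄R̄ = 188.3000 / 9 = 20.9222
UCL_MR = D₄·M̄R̄ = 3.267 × 20.9222 = 68.3529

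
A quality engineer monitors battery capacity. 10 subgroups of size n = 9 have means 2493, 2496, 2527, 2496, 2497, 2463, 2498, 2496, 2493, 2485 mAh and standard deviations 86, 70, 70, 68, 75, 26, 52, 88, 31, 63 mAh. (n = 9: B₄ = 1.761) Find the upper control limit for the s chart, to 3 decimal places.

s̄ = (86 + 70 + 70 + 68 + 75 + 26 + 52 + 88 + 31 + 63) / 10 = 62.9000
UCL_s = B₄·s̄ = 1.761 × 62.9000 = 110.7669

110.767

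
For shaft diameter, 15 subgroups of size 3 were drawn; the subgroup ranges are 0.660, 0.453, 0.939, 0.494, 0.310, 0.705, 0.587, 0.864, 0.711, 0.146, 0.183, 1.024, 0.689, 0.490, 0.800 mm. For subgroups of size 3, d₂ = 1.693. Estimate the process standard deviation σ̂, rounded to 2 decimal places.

0.36

R̄ = (0.660 + 0.453 + 0.939 + 0.494 + 0.310 + 0.705 + 0.587 + 0.864 + 0.711 + 0.146 + 0.183 + 1.024 + 0.689 + 0.490 + 0.800) / 15 = 0.6037
σ̂ = R̄ / d₂ = 0.6037 / 1.693 = 0.3566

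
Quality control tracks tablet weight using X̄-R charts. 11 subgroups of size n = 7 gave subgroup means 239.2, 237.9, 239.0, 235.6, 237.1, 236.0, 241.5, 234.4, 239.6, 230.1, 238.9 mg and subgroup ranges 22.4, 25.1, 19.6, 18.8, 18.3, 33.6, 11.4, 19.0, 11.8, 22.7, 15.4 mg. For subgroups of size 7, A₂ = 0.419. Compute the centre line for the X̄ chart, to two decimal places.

237.21

X̄̄ = (239.2 + 237.9 + 239.0 + 235.6 + 237.1 + 236.0 + 241.5 + 234.4 + 239.6 + 230.1 + 238.9) / 11 = 2609.3000 / 11 = 237.2091
CL = X̄̄ = 237.2091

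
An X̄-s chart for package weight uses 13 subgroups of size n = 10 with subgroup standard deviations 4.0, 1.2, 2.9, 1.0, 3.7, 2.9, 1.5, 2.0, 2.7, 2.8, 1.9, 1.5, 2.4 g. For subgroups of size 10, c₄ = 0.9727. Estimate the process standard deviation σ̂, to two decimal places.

2.41

s̄ = (4.0 + 1.2 + 2.9 + 1.0 + 3.7 + 2.9 + 1.5 + 2.0 + 2.7 + 2.8 + 1.9 + 1.5 + 2.4) / 13 = 2.3462
σ̂ = s̄ / c₄ = 2.3462 / 0.9727 = 2.4120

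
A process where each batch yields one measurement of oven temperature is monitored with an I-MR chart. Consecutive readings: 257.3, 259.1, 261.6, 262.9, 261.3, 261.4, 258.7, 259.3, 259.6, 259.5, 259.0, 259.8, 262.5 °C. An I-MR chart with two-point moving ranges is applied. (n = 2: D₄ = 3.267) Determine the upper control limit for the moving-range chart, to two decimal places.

4.08

Moving ranges: 1.8, 2.5, 1.3, 1.6, 0.1, 2.7, 0.6, 0.3, 0.1, 0.5, 0.8, 2.7; M̄R̄ = 15.0000 / 12 = 1.2500
UCL_MR = D₄·M̄R̄ = 3.267 × 1.2500 = 4.0838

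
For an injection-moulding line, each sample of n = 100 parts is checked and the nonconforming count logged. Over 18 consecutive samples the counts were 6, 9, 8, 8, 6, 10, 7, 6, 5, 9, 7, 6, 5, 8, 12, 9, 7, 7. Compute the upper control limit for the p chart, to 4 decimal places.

p̄ = Σdᵢ / (k·n) = 135 / (18 × 100) = 0.07500
UCL = p̄ + 3·√(p̄(1−p̄)/n) = 0.07500 + 3 × √(0.07500×0.92500/100) = 0.07500 + 3 × 0.02634 = 0.15402

0.1540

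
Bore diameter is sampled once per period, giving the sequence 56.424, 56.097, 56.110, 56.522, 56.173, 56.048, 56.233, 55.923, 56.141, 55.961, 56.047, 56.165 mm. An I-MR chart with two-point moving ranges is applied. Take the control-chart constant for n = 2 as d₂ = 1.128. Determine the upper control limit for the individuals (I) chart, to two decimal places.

56.72

X̄ = (56.424 + 56.097 + 56.110 + 56.522 + 56.173 + 56.048 + 56.233 + 55.923 + 56.141 + 55.961 + 56.047 + 56.165) / 12 = 56.1537
Moving ranges: 0.327, 0.013, 0.412, 0.349, 0.125, 0.185, 0.310, 0.218, 0.180, 0.086, 0.118; M̄R̄ = 2.3230 / 11 = 0.2112
UCL = X̄ + 3·M̄R̄/d₂ = 56.1537 + 3 × 0.2112 / 1.128 = 56.7153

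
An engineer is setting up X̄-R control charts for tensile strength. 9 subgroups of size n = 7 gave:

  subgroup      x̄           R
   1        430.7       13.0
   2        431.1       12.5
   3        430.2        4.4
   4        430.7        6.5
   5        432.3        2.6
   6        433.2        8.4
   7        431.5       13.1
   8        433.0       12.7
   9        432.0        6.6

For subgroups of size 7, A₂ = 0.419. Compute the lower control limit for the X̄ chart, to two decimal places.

X̄̄ = (430.7 + 431.1 + 430.2 + 430.7 + 432.3 + 433.2 + 431.5 + 433.0 + 432.0) / 9 = 3884.7000 / 9 = 431.6333
R̄ = (13.0 + 12.5 + 4.4 + 6.5 + 2.6 + 8.4 + 13.1 + 12.7 + 6.6) / 9 = 79.8000 / 9 = 8.8667
LCL = X̄̄ − A₂·R̄ = 431.6333 − 0.419 × 8.8667 = 427.9182

427.92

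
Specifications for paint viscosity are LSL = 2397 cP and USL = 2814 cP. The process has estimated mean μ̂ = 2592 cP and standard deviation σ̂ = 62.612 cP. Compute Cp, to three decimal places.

1.110

Cp = (USL − LSL) / (6σ̂) = (2814 − 2397) / (6 × 62.612) = 417.0000 / 375.6720 = 1.1100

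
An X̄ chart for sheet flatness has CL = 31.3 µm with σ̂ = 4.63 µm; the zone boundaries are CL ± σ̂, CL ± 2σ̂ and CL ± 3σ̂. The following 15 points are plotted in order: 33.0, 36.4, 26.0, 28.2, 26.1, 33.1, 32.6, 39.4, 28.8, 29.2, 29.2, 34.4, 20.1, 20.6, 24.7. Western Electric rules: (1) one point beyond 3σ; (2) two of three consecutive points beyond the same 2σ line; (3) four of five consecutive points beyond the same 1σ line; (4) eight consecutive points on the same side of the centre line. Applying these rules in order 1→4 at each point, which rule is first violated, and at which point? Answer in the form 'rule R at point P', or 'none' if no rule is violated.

Zone of each point (C = within 1σ̂, B = 1σ̂–2σ̂, A = 2σ̂–3σ̂, * = beyond 3σ̂; sign = side of CL): 1:+C, 2:+B, 3:-B, 4:-C, 5:-B, 6:+C, 7:+C, 8:+B, 9:-C, 10:-C, 11:-C, 12:+C, 13:-A, 14:-A, 15:-B
Rule 2 (two of three consecutive points beyond the same 2σ limit) is satisfied at point 14.

rule 2 at point 14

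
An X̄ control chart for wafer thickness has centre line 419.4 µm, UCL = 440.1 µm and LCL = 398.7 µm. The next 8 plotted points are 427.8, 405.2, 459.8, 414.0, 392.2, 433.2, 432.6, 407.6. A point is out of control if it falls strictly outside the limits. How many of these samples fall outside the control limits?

2

Compare each point to [398.7, 440.1]: sample 3 = 459.8 > UCL; sample 5 = 392.2 < LCL.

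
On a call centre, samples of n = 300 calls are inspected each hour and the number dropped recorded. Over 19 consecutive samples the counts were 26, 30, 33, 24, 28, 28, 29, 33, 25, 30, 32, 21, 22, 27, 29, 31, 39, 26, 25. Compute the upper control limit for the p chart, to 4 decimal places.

0.1450

p̄ = Σdᵢ / (k·n) = 538 / (19 × 300) = 0.09439
UCL = p̄ + 3·√(p̄(1−p̄)/n) = 0.09439 + 3 × √(0.09439×0.90561/300) = 0.09439 + 3 × 0.01688 = 0.14503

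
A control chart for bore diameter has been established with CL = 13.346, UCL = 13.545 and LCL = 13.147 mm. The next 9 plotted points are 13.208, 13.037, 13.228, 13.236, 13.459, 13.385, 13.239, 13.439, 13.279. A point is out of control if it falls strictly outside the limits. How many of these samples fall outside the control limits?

Compare each point to [13.147, 13.545]: sample 2 = 13.037 < LCL.

1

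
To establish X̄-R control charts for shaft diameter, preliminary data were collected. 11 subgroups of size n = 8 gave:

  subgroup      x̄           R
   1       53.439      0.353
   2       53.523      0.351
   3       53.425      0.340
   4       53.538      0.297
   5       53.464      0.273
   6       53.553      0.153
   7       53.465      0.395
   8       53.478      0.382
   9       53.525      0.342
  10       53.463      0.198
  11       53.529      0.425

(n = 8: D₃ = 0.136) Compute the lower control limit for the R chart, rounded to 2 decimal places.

0.04

R̄ = (0.353 + 0.351 + 0.340 + 0.297 + 0.273 + 0.153 + 0.395 + 0.382 + 0.342 + 0.198 + 0.425) / 11 = 3.5090 / 11 = 0.3190
LCL_R = D₃·R̄ = 0.136 × 0.3190 = 0.0434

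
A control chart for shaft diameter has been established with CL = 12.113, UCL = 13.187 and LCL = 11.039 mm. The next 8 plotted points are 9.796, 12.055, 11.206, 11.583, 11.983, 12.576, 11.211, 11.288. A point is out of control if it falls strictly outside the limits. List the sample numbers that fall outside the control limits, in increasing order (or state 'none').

1

Compare each point to [11.039, 13.187]: sample 1 = 9.796 < LCL.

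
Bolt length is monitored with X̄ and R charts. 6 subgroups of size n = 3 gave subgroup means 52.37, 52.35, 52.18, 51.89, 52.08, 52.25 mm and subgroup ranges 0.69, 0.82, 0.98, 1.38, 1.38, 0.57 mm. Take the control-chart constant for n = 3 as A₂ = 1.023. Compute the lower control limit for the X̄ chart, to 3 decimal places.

51.194

X̄̄ = (52.37 + 52.35 + 52.18 + 51.89 + 52.08 + 52.25) / 6 = 313.1200 / 6 = 52.1867
R̄ = (0.69 + 0.82 + 0.98 + 1.38 + 1.38 + 0.57) / 6 = 5.8200 / 6 = 0.9700
LCL = X̄̄ − A₂·R̄ = 52.1867 − 1.023 × 0.9700 = 51.1944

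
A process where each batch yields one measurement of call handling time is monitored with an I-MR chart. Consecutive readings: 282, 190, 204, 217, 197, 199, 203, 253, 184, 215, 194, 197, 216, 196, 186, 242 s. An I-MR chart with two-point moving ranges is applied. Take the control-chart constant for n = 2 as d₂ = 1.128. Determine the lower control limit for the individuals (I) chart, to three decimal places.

135.760

X̄ = (282 + 190 + 204 + 217 + 197 + 199 + 203 + 253 + 184 + 215 + 194 + 197 + 216 + 196 + 186 + 242) / 16 = 210.9375
Moving ranges: 92, 14, 13, 20, 2, 4, 50, 69, 31, 21, 3, 19, 20, 10, 56; M̄R̄ = 424.0000 / 15 = 28.2667
LCL = X̄ − 3·M̄R̄/d₂ = 210.9375 − 3 × 28.2667 / 1.128 = 135.7602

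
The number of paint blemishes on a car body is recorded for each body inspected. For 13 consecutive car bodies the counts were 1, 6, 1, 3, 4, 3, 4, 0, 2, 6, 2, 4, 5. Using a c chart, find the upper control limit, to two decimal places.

c̄ = (1 + 6 + 1 + 3 + 4 + 3 + 4 + 0 + 2 + 6 + 2 + 4 + 5) / 13 = 41 / 13 = 3.1538
UCL = c̄ + 3√c̄ = 3.1538 + 3 × √3.1538 = 3.1538 + 3 × 1.7759 = 8.4816

8.48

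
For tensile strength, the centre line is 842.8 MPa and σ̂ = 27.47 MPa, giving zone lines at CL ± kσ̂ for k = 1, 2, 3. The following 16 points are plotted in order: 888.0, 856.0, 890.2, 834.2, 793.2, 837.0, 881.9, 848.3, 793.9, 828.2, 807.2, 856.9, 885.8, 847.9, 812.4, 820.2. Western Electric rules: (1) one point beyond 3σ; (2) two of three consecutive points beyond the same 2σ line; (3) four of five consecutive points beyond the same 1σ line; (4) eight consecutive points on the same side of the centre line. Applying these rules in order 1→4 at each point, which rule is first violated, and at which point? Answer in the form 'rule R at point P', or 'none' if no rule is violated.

none

Zone of each point (C = within 1σ̂, B = 1σ̂–2σ̂, A = 2σ̂–3σ̂, * = beyond 3σ̂; sign = side of CL): 1:+B, 2:+C, 3:+B, 4:-C, 5:-B, 6:-C, 7:+B, 8:+C, 9:-B, 10:-C, 11:-B, 12:+C, 13:+B, 14:+C, 15:-B, 16:-C
No rule fires across all 16 points.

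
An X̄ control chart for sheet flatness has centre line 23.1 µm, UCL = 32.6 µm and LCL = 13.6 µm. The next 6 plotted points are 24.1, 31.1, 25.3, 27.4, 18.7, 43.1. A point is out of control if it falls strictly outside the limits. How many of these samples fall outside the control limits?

1

Compare each point to [13.6, 32.6]: sample 6 = 43.1 > UCL.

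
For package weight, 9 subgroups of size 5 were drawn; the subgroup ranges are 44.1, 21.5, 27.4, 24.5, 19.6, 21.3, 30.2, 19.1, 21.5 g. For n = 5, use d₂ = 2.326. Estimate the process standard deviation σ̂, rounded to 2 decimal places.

10.95

R̄ = (44.1 + 21.5 + 27.4 + 24.5 + 19.6 + 21.3 + 30.2 + 19.1 + 21.5) / 9 = 25.4667
σ̂ = R̄ / d₂ = 25.4667 / 2.326 = 10.9487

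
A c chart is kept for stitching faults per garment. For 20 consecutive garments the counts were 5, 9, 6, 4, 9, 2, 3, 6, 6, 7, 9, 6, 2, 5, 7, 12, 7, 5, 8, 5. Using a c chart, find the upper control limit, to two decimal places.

13.59

c̄ = (5 + 9 + 6 + 4 + 9 + 2 + 3 + 6 + 6 + 7 + 9 + 6 + 2 + 5 + 7 + 12 + 7 + 5 + 8 + 5) / 20 = 123 / 20 = 6.1500
UCL = c̄ + 3√c̄ = 6.1500 + 3 × √6.1500 = 6.1500 + 3 × 2.4799 = 13.5898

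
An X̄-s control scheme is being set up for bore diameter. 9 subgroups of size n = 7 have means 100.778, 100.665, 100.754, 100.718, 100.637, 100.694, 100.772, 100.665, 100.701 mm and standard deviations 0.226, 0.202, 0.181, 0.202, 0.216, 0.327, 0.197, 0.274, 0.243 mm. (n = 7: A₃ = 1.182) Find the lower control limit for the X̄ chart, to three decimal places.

X̄̄ = (100.778 + 100.665 + 100.754 + 100.718 + 100.637 + 100.694 + 100.772 + 100.665 + 100.701) / 9 = 100.7093
s̄ = (0.226 + 0.202 + 0.181 + 0.202 + 0.216 + 0.327 + 0.197 + 0.274 + 0.243) / 9 = 0.2298
LCL = X̄̄ − A₃·s̄ = 100.7093 − 1.182 × 0.2298 = 100.4377

100.438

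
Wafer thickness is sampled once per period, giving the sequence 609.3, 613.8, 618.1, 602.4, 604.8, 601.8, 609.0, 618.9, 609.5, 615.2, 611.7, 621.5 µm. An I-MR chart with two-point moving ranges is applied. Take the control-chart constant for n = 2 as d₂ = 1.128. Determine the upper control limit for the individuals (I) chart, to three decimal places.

X̄ = (609.3 + 613.8 + 618.1 + 602.4 + 604.8 + 601.8 + 609.0 + 618.9 + 609.5 + 615.2 + 611.7 + 621.5) / 12 = 611.3333
Moving ranges: 4.5, 4.3, 15.7, 2.4, 3.0, 7.2, 9.9, 9.4, 5.7, 3.5, 9.8; M̄R̄ = 75.4000 / 11 = 6.8545
UCL = X̄ + 3·M̄R̄/d₂ = 611.3333 + 3 × 6.8545 / 1.128 = 629.5635

629.564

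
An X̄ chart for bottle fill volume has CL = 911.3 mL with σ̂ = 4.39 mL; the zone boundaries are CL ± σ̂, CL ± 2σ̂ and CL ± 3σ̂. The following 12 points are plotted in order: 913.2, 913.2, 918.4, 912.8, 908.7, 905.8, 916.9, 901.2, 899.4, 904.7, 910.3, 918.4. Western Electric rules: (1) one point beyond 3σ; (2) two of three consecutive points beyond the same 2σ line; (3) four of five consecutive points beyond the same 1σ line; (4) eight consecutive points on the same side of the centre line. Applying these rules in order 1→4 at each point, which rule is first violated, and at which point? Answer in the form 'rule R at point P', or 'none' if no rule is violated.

rule 2 at point 9

Zone of each point (C = within 1σ̂, B = 1σ̂–2σ̂, A = 2σ̂–3σ̂, * = beyond 3σ̂; sign = side of CL): 1:+C, 2:+C, 3:+B, 4:+C, 5:-C, 6:-B, 7:+B, 8:-A, 9:-A, 10:-B, 11:-C, 12:+B
Rule 2 (two of three consecutive points beyond the same 2σ limit) is satisfied at point 9.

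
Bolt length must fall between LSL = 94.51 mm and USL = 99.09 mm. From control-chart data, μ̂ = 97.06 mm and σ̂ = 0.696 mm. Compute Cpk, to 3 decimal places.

0.972

Cpu = (USL − μ̂) / (3σ̂) = (99.09 − 97.06) / (3 × 0.696) = 0.9722; Cpl = (μ̂ − LSL) / (3σ̂) = (97.06 − 94.51) / (3 × 0.696) = 1.2213; Cpk = min(Cpu, Cpl) = 0.9722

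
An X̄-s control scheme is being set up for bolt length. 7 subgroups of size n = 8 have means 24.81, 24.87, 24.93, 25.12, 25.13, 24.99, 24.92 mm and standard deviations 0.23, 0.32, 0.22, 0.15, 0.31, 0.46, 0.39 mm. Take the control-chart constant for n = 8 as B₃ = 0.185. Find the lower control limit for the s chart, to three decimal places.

s̄ = (0.23 + 0.32 + 0.22 + 0.15 + 0.31 + 0.46 + 0.39) / 7 = 0.2971
LCL_s = B₃·s̄ = 0.185 × 0.2971 = 0.0550

0.055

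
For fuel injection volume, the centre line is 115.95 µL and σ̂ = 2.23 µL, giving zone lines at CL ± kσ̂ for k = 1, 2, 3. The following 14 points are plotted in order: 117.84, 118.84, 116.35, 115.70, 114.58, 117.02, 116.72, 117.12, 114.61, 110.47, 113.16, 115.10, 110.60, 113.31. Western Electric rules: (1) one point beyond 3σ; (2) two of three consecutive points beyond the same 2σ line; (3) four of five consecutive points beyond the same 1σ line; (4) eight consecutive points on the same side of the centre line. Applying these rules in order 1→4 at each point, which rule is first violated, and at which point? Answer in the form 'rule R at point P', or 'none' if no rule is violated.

rule 3 at point 14

Zone of each point (C = within 1σ̂, B = 1σ̂–2σ̂, A = 2σ̂–3σ̂, * = beyond 3σ̂; sign = side of CL): 1:+C, 2:+B, 3:+C, 4:-C, 5:-C, 6:+C, 7:+C, 8:+C, 9:-C, 10:-A, 11:-B, 12:-C, 13:-A, 14:-B
Rule 3 (four of five consecutive points beyond the same 1σ limit) is satisfied at point 14.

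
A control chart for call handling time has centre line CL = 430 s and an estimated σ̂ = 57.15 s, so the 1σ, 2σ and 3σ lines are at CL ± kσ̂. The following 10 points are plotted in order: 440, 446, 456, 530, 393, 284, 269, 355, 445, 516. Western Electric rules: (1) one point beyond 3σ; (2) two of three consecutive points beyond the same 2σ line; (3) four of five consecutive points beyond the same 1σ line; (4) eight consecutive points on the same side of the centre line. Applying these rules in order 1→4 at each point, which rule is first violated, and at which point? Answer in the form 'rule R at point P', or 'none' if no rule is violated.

rule 2 at point 7

Zone of each point (C = within 1σ̂, B = 1σ̂–2σ̂, A = 2σ̂–3σ̂, * = beyond 3σ̂; sign = side of CL): 1:+C, 2:+C, 3:+C, 4:+B, 5:-C, 6:-A, 7:-A, 8:-B, 9:+C, 10:+B
Rule 2 (two of three consecutive points beyond the same 2σ limit) is satisfied at point 7.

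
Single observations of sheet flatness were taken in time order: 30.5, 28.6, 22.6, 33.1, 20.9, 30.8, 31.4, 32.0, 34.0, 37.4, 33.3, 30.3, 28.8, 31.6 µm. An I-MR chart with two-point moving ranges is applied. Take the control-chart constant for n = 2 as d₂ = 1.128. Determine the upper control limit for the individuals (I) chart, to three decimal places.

42.347

X̄ = (30.5 + 28.6 + 22.6 + 33.1 + 20.9 + 30.8 + 31.4 + 32.0 + 34.0 + 37.4 + 33.3 + 30.3 + 28.8 + 31.6) / 14 = 30.3786
Moving ranges: 1.9, 6.0, 10.5, 12.2, 9.9, 0.6, 0.6, 2.0, 3.4, 4.1, 3.0, 1.5, 2.8; M̄R̄ = 58.5000 / 13 = 4.5000
UCL = X̄ + 3·M̄R̄/d₂ = 30.3786 + 3 × 4.5000 / 1.128 = 42.3467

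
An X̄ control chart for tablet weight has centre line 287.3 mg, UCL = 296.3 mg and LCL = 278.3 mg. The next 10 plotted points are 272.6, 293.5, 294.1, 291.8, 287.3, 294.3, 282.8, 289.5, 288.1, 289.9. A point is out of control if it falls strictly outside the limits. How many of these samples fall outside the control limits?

Compare each point to [278.3, 296.3]: sample 1 = 272.6 < LCL.

1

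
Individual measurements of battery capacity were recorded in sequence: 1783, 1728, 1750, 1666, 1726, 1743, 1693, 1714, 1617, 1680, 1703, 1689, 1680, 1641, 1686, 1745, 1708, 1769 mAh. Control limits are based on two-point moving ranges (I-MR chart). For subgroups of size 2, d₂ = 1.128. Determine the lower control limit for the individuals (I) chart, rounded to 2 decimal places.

1588.45

X̄ = (1783 + 1728 + 1750 + 1666 + 1726 + 1743 + 1693 + 1714 + 1617 + 1680 + 1703 + 1689 + 1680 + 1641 + 1686 + 1745 + 1708 + 1769) / 18 = 1706.7222
Moving ranges: 55, 22, 84, 60, 17, 50, 21, 97, 63, 23, 14, 9, 39, 45, 59, 37, 61; M̄R̄ = 756.0000 / 17 = 44.4706
LCL = X̄ − 3·M̄R̄/d₂ = 1706.7222 − 3 × 44.4706 / 1.128 = 1588.4494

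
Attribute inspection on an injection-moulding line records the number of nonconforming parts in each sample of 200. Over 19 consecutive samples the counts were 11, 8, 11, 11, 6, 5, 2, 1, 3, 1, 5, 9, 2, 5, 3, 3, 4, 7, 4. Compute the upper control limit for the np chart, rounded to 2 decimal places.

p̄ = Σdᵢ / (k·n) = 101 / (19 × 200) = 0.02658
UCL = np̄ + 3·√(np̄(1−p̄)) = 5.3158 + 3 × √(5.3158×0.97342) = 5.3158 + 3 × 2.2748 = 12.1400

12.14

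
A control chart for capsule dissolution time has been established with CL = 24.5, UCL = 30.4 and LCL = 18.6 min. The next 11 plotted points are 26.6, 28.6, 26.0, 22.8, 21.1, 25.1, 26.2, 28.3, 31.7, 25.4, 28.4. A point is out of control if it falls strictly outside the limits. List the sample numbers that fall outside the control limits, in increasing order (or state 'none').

9

Compare each point to [18.6, 30.4]: sample 9 = 31.7 > UCL.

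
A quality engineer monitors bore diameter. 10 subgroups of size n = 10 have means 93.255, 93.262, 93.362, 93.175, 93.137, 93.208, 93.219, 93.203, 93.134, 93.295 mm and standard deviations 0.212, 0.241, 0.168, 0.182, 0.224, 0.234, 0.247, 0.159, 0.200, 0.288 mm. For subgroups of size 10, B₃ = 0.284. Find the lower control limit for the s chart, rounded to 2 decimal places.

0.06

s̄ = (0.212 + 0.241 + 0.168 + 0.182 + 0.224 + 0.234 + 0.247 + 0.159 + 0.200 + 0.288) / 10 = 0.2155
LCL_s = B₃·s̄ = 0.284 × 0.2155 = 0.0612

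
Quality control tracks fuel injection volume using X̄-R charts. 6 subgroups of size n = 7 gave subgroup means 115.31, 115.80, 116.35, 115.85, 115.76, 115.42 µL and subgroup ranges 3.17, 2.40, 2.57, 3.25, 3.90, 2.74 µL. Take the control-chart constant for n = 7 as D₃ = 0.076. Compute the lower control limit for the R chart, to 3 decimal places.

0.228

R̄ = (3.17 + 2.40 + 2.57 + 3.25 + 3.90 + 2.74) / 6 = 18.0300 / 6 = 3.0050
LCL_R = D₃·R̄ = 0.076 × 3.0050 = 0.2284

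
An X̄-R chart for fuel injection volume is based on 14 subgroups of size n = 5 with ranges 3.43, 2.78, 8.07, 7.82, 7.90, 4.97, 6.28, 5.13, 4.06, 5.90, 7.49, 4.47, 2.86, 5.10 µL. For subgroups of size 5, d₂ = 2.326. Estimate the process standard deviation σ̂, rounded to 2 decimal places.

R̄ = (3.43 + 2.78 + 8.07 + 7.82 + 7.90 + 4.97 + 6.28 + 5.13 + 4.06 + 5.90 + 7.49 + 4.47 + 2.86 + 5.10) / 14 = 5.4471
σ̂ = R̄ / d₂ = 5.4471 / 2.326 = 2.3418

2.34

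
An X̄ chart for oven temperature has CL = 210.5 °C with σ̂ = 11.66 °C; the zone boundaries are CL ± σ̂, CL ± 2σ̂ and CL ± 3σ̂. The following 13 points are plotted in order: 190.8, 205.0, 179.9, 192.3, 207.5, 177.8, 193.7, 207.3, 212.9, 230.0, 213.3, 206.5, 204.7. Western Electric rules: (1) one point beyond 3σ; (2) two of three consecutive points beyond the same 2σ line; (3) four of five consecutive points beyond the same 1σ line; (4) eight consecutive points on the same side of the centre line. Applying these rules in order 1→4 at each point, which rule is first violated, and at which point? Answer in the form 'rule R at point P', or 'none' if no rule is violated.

rule 3 at point 7

Zone of each point (C = within 1σ̂, B = 1σ̂–2σ̂, A = 2σ̂–3σ̂, * = beyond 3σ̂; sign = side of CL): 1:-B, 2:-C, 3:-A, 4:-B, 5:-C, 6:-A, 7:-B, 8:-C, 9:+C, 10:+B, 11:+C, 12:-C, 13:-C
Rule 3 (four of five consecutive points beyond the same 1σ limit) is satisfied at point 7.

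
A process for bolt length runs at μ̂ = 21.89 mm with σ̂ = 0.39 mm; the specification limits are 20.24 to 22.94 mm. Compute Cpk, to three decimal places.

Cpu = (USL − μ̂) / (3σ̂) = (22.94 − 21.89) / (3 × 0.39) = 0.8974; Cpl = (μ̂ − LSL) / (3σ̂) = (21.89 − 20.24) / (3 × 0.39) = 1.4103; Cpk = min(Cpu, Cpl) = 0.8974

0.897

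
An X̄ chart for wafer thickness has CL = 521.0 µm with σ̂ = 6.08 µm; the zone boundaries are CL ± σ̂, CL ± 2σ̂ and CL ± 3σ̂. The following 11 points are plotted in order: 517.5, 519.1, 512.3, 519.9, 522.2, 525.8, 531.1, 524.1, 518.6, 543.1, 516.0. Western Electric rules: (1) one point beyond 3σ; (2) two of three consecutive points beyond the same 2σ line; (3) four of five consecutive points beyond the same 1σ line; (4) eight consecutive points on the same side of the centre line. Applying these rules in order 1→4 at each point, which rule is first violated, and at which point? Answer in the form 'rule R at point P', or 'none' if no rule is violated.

Zone of each point (C = within 1σ̂, B = 1σ̂–2σ̂, A = 2σ̂–3σ̂, * = beyond 3σ̂; sign = side of CL): 1:-C, 2:-C, 3:-B, 4:-C, 5:+C, 6:+C, 7:+B, 8:+C, 9:-C, 10:+*, 11:-C
Rule 1 (one point beyond the 3σ limits) is satisfied at point 10.

rule 1 at point 10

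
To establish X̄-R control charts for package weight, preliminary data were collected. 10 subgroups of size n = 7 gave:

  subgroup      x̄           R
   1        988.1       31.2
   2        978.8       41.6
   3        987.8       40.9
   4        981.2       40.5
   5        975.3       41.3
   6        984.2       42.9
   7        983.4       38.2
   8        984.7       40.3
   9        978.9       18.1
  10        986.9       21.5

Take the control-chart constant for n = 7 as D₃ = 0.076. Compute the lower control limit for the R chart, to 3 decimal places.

2.709

R̄ = (31.2 + 41.6 + 40.9 + 40.5 + 41.3 + 42.9 + 38.2 + 40.3 + 18.1 + 21.5) / 10 = 356.5000 / 10 = 35.6500
LCL_R = D₃·R̄ = 0.076 × 35.6500 = 2.7094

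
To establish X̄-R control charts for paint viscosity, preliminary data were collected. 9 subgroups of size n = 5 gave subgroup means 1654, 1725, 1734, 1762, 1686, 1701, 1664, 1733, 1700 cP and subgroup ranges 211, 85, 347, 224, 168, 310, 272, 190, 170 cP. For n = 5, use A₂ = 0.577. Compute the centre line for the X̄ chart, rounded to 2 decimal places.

1706.56

X̄̄ = (1654 + 1725 + 1734 + 1762 + 1686 + 1701 + 1664 + 1733 + 1700) / 9 = 15359.0000 / 9 = 1706.5556
CL = X̄̄ = 1706.5556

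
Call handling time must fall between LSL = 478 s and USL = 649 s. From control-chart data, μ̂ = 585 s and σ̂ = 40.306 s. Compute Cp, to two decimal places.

0.71

Cp = (USL − LSL) / (6σ̂) = (649 − 478) / (6 × 40.306) = 171.0000 / 241.8360 = 0.7071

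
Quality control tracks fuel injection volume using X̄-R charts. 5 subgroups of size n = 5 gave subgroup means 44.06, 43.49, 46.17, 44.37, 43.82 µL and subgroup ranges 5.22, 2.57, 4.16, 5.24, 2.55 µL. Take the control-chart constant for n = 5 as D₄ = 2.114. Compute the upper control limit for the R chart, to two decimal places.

R̄ = (5.22 + 2.57 + 4.16 + 5.24 + 2.55) / 5 = 19.7400 / 5 = 3.9480
UCL_R = D₄·R̄ = 2.114 × 3.9480 = 8.3461

8.35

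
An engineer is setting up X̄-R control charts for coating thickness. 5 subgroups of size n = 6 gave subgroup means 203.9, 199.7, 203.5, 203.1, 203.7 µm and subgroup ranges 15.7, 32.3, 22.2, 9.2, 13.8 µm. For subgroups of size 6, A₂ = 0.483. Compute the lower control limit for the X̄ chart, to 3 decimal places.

X̄̄ = (203.9 + 199.7 + 203.5 + 203.1 + 203.7) / 5 = 1013.9000 / 5 = 202.7800
R̄ = (15.7 + 32.3 + 22.2 + 9.2 + 13.8) / 5 = 93.2000 / 5 = 18.6400
LCL = X̄̄ − A₂·R̄ = 202.7800 − 0.483 × 18.6400 = 193.7769

193.777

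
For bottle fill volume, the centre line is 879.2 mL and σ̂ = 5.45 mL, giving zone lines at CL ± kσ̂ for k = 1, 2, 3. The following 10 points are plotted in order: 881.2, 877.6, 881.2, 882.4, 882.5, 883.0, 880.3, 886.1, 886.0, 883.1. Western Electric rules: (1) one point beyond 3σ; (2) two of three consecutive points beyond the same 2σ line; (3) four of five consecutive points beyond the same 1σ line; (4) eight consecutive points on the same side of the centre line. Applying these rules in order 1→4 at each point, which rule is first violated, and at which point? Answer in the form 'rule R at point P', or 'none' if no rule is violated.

Zone of each point (C = within 1σ̂, B = 1σ̂–2σ̂, A = 2σ̂–3σ̂, * = beyond 3σ̂; sign = side of CL): 1:+C, 2:-C, 3:+C, 4:+C, 5:+C, 6:+C, 7:+C, 8:+B, 9:+B, 10:+C
Rule 4 (eight consecutive points on the same side of the centre line) is satisfied at point 10.

rule 4 at point 10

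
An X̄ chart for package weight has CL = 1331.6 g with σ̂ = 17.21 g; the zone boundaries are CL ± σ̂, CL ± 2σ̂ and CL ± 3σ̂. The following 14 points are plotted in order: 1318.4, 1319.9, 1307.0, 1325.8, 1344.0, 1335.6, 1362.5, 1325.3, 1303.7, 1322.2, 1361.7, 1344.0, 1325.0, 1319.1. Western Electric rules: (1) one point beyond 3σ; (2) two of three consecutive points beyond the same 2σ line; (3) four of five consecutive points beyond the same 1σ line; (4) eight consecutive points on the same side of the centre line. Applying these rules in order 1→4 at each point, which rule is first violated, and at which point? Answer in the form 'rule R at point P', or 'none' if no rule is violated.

Zone of each point (C = within 1σ̂, B = 1σ̂–2σ̂, A = 2σ̂–3σ̂, * = beyond 3σ̂; sign = side of CL): 1:-C, 2:-C, 3:-B, 4:-C, 5:+C, 6:+C, 7:+B, 8:-C, 9:-B, 10:-C, 11:+B, 12:+C, 13:-C, 14:-C
No rule fires across all 14 points.

none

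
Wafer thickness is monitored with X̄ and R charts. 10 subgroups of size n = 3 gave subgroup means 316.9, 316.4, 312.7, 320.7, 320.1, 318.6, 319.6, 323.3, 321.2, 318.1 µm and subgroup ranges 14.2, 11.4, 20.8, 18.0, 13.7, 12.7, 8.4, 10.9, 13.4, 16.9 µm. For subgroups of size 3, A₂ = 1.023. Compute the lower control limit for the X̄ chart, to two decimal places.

X̄̄ = (316.9 + 316.4 + 312.7 + 320.7 + 320.1 + 318.6 + 319.6 + 323.3 + 321.2 + 318.1) / 10 = 3187.6000 / 10 = 318.7600
R̄ = (14.2 + 11.4 + 20.8 + 18.0 + 13.7 + 12.7 + 8.4 + 10.9 + 13.4 + 16.9) / 10 = 140.4000 / 10 = 14.0400
LCL = X̄̄ − A₂·R̄ = 318.7600 − 1.023 × 14.0400 = 304.3971

304.40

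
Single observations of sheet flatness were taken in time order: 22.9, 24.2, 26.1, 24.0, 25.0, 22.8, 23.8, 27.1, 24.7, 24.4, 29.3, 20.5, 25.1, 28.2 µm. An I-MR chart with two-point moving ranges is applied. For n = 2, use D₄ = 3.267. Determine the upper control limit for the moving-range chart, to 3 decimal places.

Moving ranges: 1.3, 1.9, 2.1, 1.0, 2.2, 1.0, 3.3, 2.4, 0.3, 4.9, 8.8, 4.6, 3.1; M̄R̄ = 36.9000 / 13 = 2.8385
UCL_MR = D₄·M̄R̄ = 3.267 × 2.8385 = 9.2733

9.273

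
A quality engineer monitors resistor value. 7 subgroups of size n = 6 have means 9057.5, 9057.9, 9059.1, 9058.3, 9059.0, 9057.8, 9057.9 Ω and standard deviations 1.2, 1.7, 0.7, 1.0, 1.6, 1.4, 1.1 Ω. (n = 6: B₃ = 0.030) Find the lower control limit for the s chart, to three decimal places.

s̄ = (1.2 + 1.7 + 0.7 + 1.0 + 1.6 + 1.4 + 1.1) / 7 = 1.2429
LCL_s = B₃·s̄ = 0.030 × 1.2429 = 0.0373

0.037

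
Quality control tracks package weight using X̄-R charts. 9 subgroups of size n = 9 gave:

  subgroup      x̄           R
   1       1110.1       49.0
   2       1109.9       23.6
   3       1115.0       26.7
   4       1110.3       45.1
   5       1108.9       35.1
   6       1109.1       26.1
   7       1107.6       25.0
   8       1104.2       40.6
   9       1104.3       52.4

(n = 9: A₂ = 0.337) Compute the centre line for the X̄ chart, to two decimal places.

X̄̄ = (1110.1 + 1109.9 + 1115.0 + 1110.3 + 1108.9 + 1109.1 + 1107.6 + 1104.2 + 1104.3) / 9 = 9979.4000 / 9 = 1108.8222
CL = X̄̄ = 1108.8222

1108.82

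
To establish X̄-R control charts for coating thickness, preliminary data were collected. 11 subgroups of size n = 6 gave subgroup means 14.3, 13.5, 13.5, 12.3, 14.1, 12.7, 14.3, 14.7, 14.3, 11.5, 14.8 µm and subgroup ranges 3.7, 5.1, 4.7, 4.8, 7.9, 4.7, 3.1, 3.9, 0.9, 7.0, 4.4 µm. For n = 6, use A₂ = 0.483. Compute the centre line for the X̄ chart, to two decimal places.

X̄̄ = (14.3 + 13.5 + 13.5 + 12.3 + 14.1 + 12.7 + 14.3 + 14.7 + 14.3 + 11.5 + 14.8) / 11 = 150.0000 / 11 = 13.6364
CL = X̄̄ = 13.6364

13.64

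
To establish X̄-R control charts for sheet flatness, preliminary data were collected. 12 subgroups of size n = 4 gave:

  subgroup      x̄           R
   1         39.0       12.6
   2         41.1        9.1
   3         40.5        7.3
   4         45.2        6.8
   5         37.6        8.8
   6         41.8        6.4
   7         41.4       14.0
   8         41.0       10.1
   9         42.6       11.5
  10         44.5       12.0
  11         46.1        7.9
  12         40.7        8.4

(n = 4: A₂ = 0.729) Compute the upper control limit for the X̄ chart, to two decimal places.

X̄̄ = (39.0 + 41.1 + 40.5 + 45.2 + 37.6 + 41.8 + 41.4 + 41.0 + 42.6 + 44.5 + 46.1 + 40.7) / 12 = 501.5000 / 12 = 41.7917
R̄ = (12.6 + 9.1 + 7.3 + 6.8 + 8.8 + 6.4 + 14.0 + 10.1 + 11.5 + 12.0 + 7.9 + 8.4) / 12 = 114.9000 / 12 = 9.5750
UCL = X̄̄ + A₂·R̄ = 41.7917 + 0.729 × 9.5750 = 48.7718

48.77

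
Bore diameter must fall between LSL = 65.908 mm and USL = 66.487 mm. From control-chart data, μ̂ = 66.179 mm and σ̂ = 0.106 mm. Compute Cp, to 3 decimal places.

0.910

Cp = (USL − LSL) / (6σ̂) = (66.487 − 65.908) / (6 × 0.106) = 0.5790 / 0.6360 = 0.9104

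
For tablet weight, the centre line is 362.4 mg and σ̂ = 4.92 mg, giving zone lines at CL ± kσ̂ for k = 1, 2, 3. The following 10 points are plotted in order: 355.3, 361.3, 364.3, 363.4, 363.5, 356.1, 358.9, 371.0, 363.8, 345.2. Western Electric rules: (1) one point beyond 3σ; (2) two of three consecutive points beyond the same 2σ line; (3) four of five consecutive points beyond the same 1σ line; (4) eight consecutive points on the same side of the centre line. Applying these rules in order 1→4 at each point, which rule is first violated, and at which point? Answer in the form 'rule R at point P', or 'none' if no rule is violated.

rule 1 at point 10

Zone of each point (C = within 1σ̂, B = 1σ̂–2σ̂, A = 2σ̂–3σ̂, * = beyond 3σ̂; sign = side of CL): 1:-B, 2:-C, 3:+C, 4:+C, 5:+C, 6:-B, 7:-C, 8:+B, 9:+C, 10:-*
Rule 1 (one point beyond the 3σ limits) is satisfied at point 10.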